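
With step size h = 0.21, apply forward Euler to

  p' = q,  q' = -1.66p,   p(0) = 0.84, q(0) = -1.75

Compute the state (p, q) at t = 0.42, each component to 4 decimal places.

Euler on (p,q): p_{n+1} = p_n + h·p', q_{n+1} = q_n + h·q'.
0.000000: (0.840000, -1.750000); f=(-1.750000, -1.394400) → (0.472500, -2.042824)
0.210000: (0.472500, -2.042824); f=(-2.042824, -0.784350) → (0.043507, -2.207537)
(p(0.42), q(0.42)) ≈ (0.0435, -2.2075)

0.0435, -2.2075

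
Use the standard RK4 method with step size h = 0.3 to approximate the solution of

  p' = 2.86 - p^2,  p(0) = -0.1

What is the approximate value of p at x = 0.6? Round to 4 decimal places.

1.2533

RK4: k1 = f(x_n, p_n); k2 = f(x_n + h/2, p_n + (h/2)·k1); k3 = f(x_n + h/2, p_n + (h/2)·k2); k4 = f(x_n + h, p_n + h·k3); p_{n+1} = p_n + (h/6)·(k1 + 2k2 + 2k3 + k4).
x=0.000000, p=-0.100000:
  k1 = f(0.000000, -0.100000) = 2.850000
  k2 = f(0.150000, 0.327500) = 2.752744
  k3 = f(0.150000, 0.312912) = 2.762086
  k4 = f(0.300000, 0.728626) = 2.329104
  p ← -0.100000 + (0.3/6)·(k1 + 2k2 + 2k3 + k4) = 0.710438
x=0.300000, p=0.710438:
  k1 = f(0.300000, 0.710438) = 2.355278
  k2 = f(0.450000, 1.063730) = 1.728479
  k3 = f(0.450000, 0.969710) = 1.919662
  k4 = f(0.600000, 1.286337) = 1.205337
  p ← 0.710438 + (0.3/6)·(k1 + 2k2 + 2k3 + k4) = 1.253283
p(0.6) ≈ 1.2533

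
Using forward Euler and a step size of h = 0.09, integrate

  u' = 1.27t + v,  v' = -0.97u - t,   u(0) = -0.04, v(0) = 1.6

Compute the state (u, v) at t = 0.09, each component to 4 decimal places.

Euler on (u,v): u_{n+1} = u_n + h·u', v_{n+1} = v_n + h·v'.
0.000000: (-0.040000, 1.600000); f=(1.600000, 0.038800) → (0.104000, 1.603492)
(u(0.09), v(0.09)) ≈ (0.1040, 1.6035)

0.1040, 1.6035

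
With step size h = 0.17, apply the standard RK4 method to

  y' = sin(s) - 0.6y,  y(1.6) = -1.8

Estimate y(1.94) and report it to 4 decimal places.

RK4: k1 = f(s_n, y_n); k2 = f(s_n + h/2, y_n + (h/2)·k1); k3 = f(s_n + h/2, y_n + (h/2)·k2); k4 = f(s_n + h, y_n + h·k3); y_{n+1} = y_n + (h/6)·(k1 + 2k2 + 2k3 + k4).
s=1.600000, y=-1.800000:
  k1 = f(1.600000, -1.800000) = 2.079574
  k2 = f(1.685000, -1.623236) = 1.967428
  k3 = f(1.685000, -1.632769) = 1.973147
  k4 = f(1.770000, -1.464565) = 1.858963
  y ← -1.800000 + (0.17/6)·(k1 + 2k2 + 2k3 + k4) = -1.465109
s=1.770000, y=-1.465109:
  k1 = f(1.770000, -1.465109) = 1.859290
  k2 = f(1.855000, -1.307069) = 1.744127
  k3 = f(1.855000, -1.316858) = 1.750000
  k4 = f(1.940000, -1.167609) = 1.633180
  y ← -1.465109 + (0.17/6)·(k1 + 2k2 + 2k3 + k4) = -1.168155
y(1.94) ≈ -1.1682

-1.1682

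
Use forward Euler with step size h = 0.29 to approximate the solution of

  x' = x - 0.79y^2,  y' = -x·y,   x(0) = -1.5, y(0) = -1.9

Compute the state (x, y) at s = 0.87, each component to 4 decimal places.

Euler on (x,y): x_{n+1} = x_n + h·x', y_{n+1} = y_n + h·y'.
0.000000: (-1.500000, -1.900000); f=(-4.351900, -2.850000) → (-2.762051, -2.726500)
0.290000: (-2.762051, -2.726500); f=(-8.634755, -7.530732) → (-5.266130, -4.910412)
0.580000: (-5.266130, -4.910412); f=(-24.314728, -25.858869) → (-12.317401, -12.409484)
(x(0.87), y(0.87)) ≈ (-12.3174, -12.4095)

-12.3174, -12.4095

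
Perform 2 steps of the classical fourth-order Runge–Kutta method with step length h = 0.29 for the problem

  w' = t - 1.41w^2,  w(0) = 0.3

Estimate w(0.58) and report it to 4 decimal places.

0.3847

RK4: k1 = f(t_n, w_n); k2 = f(t_n + h/2, w_n + (h/2)·k1); k3 = f(t_n + h/2, w_n + (h/2)·k2); k4 = f(t_n + h, w_n + h·k3); w_{n+1} = w_n + (h/6)·(k1 + 2k2 + 2k3 + k4).
t=0.000000, w=0.300000:
  k1 = f(0.000000, 0.300000) = -0.126900
  k2 = f(0.145000, 0.281600) = 0.033189
  k3 = f(0.145000, 0.304812) = 0.013996
  k4 = f(0.290000, 0.304059) = 0.159643
  w ← 0.300000 + (0.29/6)·(k1 + 2k2 + 2k3 + k4) = 0.306144
t=0.290000, w=0.306144:
  k1 = f(0.290000, 0.306144) = 0.157849
  k2 = f(0.435000, 0.329032) = 0.282351
  k3 = f(0.435000, 0.347085) = 0.265140
  k4 = f(0.580000, 0.383035) = 0.373131
  w ← 0.306144 + (0.29/6)·(k1 + 2k2 + 2k3 + k4) = 0.384732
w(0.58) ≈ 0.3847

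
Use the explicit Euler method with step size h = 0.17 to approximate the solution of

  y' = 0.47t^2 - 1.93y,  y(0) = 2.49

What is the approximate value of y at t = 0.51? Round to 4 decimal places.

0.7661

Euler: y_{n+1} = y_n + h·f(t_n, y_n).
t=0.000000, y=2.490000: f=-4.805700 → y ← 2.490000 + 0.17·(-4.805700) = 1.673031
t=0.170000, y=1.673031: f=-3.215367 → y ← 1.673031 + 0.17·(-3.215367) = 1.126419
t=0.340000, y=1.126419: f=-2.119656 → y ← 1.126419 + 0.17·(-2.119656) = 0.766077
y(0.51) ≈ 0.7661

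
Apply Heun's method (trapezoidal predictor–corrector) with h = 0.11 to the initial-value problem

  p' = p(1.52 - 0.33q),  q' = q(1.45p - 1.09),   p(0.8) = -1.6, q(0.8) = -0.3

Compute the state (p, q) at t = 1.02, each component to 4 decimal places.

-2.2649, -0.1329

Heun on (p,q): k1 = f(t_n, state_n); k2 = f(t_n + h, state_n + h·k1); state_{n+1} = state_n + (h/2)·(k1 + k2).
0.800000: (-1.600000, -0.300000)
  k1 = (-2.590400, 1.023000)
  predictor → (-1.884944, -0.187470)
  k2 = (-2.981727, 0.716729)
  → (-1.906467, -0.204315)
0.910000: (-1.906467, -0.204315)
  k1 = (-3.026371, 0.787507)
  predictor → (-2.239368, -0.117689)
  k2 = (-3.490810, 0.510428)
  → (-2.264912, -0.132928)
(p(1.02), q(1.02)) ≈ (-2.2649, -0.1329)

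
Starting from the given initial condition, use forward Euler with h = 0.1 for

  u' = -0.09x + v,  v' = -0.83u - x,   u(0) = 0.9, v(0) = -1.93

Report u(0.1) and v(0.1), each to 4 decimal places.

0.7070, -2.0047

Euler on (u,v): u_{n+1} = u_n + h·u', v_{n+1} = v_n + h·v'.
0.000000: (0.900000, -1.930000); f=(-1.930000, -0.747000) → (0.707000, -2.004700)
(u(0.1), v(0.1)) ≈ (0.7070, -2.0047)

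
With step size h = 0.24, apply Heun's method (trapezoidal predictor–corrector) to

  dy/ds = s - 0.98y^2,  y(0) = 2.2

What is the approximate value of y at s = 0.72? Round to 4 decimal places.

Heun: k1 = f(s_n, y_n); k2 = f(s_n + h, y_n + h·k1); y_{n+1} = y_n + (h/2)·(k1 + k2).
s=0.000000, y=2.200000:
  k1 = f(0.000000, 2.200000) = -4.743200
  k2 = f(0.240000, 1.061632) = -0.864521
  y ← 2.200000 + (0.24/2)·(-4.743200 + (-0.864521)) = 1.527073
s=0.240000, y=1.527073:
  k1 = f(0.240000, 1.527073) = -2.045314
  k2 = f(0.480000, 1.036198) = -0.572232
  y ← 1.527073 + (0.24/2)·(-2.045314 + (-0.572232)) = 1.212968
s=0.480000, y=1.212968:
  k1 = f(0.480000, 1.212968) = -0.961865
  k2 = f(0.720000, 0.982120) = -0.225269
  y ← 1.212968 + (0.24/2)·(-0.961865 + (-0.225269)) = 1.070512
y(0.72) ≈ 1.0705

1.0705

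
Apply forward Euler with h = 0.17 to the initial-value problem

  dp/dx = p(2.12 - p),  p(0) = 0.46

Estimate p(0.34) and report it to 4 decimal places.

Euler: p_{n+1} = p_n + h·f(x_n, p_n).
x=0.000000, p=0.460000: f=0.763600 → p ← 0.460000 + 0.17·0.763600 = 0.589812
x=0.170000, p=0.589812: f=0.902523 → p ← 0.589812 + 0.17·0.902523 = 0.743241
p(0.34) ≈ 0.7432

0.7432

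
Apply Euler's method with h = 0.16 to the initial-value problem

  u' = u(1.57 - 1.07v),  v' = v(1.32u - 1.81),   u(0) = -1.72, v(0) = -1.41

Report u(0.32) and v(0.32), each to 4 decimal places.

Euler on (u,v): u_{n+1} = u_n + h·u', v_{n+1} = v_n + h·v'.
0.000000: (-1.720000, -1.410000); f=(-5.295364, 5.753364) → (-2.567258, -0.489462)
0.160000: (-2.567258, -0.489462); f=(-5.375130, 2.544604) → (-3.427279, -0.082325)
(u(0.32), v(0.32)) ≈ (-3.4273, -0.0823)

-3.4273, -0.0823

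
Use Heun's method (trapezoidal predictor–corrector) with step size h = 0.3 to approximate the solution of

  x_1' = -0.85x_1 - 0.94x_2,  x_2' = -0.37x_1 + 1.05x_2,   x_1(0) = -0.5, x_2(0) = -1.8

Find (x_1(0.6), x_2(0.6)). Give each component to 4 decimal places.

Heun on (x_1,x_2): k1 = f(t_n, state_n); k2 = f(t_n + h, state_n + h·k1); state_{n+1} = state_n + (h/2)·(k1 + k2).
0.000000: (-0.500000, -1.800000)
  k1 = (2.117000, -1.705000)
  predictor → (0.135100, -2.311500)
  k2 = (2.057975, -2.477062)
  → (0.126246, -2.427309)
0.300000: (0.126246, -2.427309)
  k1 = (2.174361, -2.595386)
  predictor → (0.778555, -3.205925)
  k2 = (2.351798, -3.654287)
  → (0.805170, -3.364760)
(x_1(0.6), x_2(0.6)) ≈ (0.8052, -3.3648)

0.8052, -3.3648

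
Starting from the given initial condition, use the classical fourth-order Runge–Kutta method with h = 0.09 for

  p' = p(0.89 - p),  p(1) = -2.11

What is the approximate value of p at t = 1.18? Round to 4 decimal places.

RK4: k1 = f(t_n, p_n); k2 = f(t_n + h/2, p_n + (h/2)·k1); k3 = f(t_n + h/2, p_n + (h/2)·k2); k4 = f(t_n + h, p_n + h·k3); p_{n+1} = p_n + (h/6)·(k1 + 2k2 + 2k3 + k4).
t=1.000000, p=-2.110000:
  k1 = f(1.000000, -2.110000) = -6.330000
  k2 = f(1.045000, -2.394850) = -7.866723
  k3 = f(1.045000, -2.464003) = -8.264271
  k4 = f(1.090000, -2.853784) = -10.683953
  p ← -2.110000 + (0.09/6)·(k1 + 2k2 + 2k3 + k4) = -2.849139
t=1.090000, p=-2.849139:
  k1 = f(1.090000, -2.849139) = -10.653327
  k2 = f(1.135000, -3.328539) = -14.041570
  k3 = f(1.135000, -3.481010) = -15.215528
  k4 = f(1.180000, -4.218537) = -21.550549
  p ← -2.849139 + (0.09/6)·(k1 + 2k2 + 2k3 + k4) = -4.209910
p(1.18) ≈ -4.2099

-4.2099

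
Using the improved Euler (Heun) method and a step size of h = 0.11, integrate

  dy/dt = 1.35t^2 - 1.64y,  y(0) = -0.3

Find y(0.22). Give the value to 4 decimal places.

-0.2045

Heun: k1 = f(t_n, y_n); k2 = f(t_n + h, y_n + h·k1); y_{n+1} = y_n + (h/2)·(k1 + k2).
t=0.000000, y=-0.300000:
  k1 = f(0.000000, -0.300000) = 0.492000
  k2 = f(0.110000, -0.245880) = 0.419578
  y ← -0.300000 + (0.11/2)·(0.492000 + 0.419578) = -0.249863
t=0.110000, y=-0.249863:
  k1 = f(0.110000, -0.249863) = 0.426111
  k2 = f(0.220000, -0.202991) = 0.398245
  y ← -0.249863 + (0.11/2)·(0.426111 + 0.398245) = -0.204524
y(0.22) ≈ -0.2045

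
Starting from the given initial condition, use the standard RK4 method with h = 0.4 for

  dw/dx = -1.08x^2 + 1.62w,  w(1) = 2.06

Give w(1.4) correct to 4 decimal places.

3.0853

RK4: k1 = f(x_n, w_n); k2 = f(x_n + h/2, w_n + (h/2)·k1); k3 = f(x_n + h/2, w_n + (h/2)·k2); k4 = f(x_n + h, w_n + h·k3); w_{n+1} = w_n + (h/6)·(k1 + 2k2 + 2k3 + k4).
x=1.000000, w=2.060000:
  k1 = f(1.000000, 2.060000) = 2.257200
  k2 = f(1.200000, 2.511440) = 2.513333
  k3 = f(1.200000, 2.562667) = 2.596320
  k4 = f(1.400000, 3.098528) = 2.902815
  w ← 2.060000 + (0.4/6)·(k1 + 2k2 + 2k3 + k4) = 3.085288
w(1.4) ≈ 3.0853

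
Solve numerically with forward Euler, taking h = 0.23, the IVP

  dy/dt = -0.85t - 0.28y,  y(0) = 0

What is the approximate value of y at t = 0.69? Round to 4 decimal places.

-0.1320

Euler: y_{n+1} = y_n + h·f(t_n, y_n).
t=0.000000, y=0.000000: f=0.000000 → y ← 0.000000 + 0.23·0.000000 = 0.000000
t=0.230000, y=0.000000: f=-0.195500 → y ← 0.000000 + 0.23·(-0.195500) = -0.044965
t=0.460000, y=-0.044965: f=-0.378410 → y ← -0.044965 + 0.23·(-0.378410) = -0.131999
y(0.69) ≈ -0.1320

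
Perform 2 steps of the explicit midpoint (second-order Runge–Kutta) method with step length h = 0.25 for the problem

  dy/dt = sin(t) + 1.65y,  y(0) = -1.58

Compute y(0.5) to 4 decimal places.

-3.3925

Midpoint: k1 = f(t_n, y_n); k2 = f(t_n + h/2, y_n + (h/2)·k1); y_{n+1} = y_n + h·k2.
t=0.000000, y=-1.580000:
  k1 = f(0.000000, -1.580000) = -2.607000
  k2 = f(0.125000, -1.905875) = -3.020019
  y ← -1.580000 + 0.25·(-3.020019) = -2.335005
t=0.250000, y=-2.335005:
  k1 = f(0.250000, -2.335005) = -3.605354
  k2 = f(0.375000, -2.785674) = -4.230090
  y ← -2.335005 + 0.25·(-4.230090) = -3.392527
y(0.5) ≈ -3.3925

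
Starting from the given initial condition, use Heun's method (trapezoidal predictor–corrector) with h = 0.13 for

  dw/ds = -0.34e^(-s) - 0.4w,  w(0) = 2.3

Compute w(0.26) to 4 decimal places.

Heun: k1 = f(s_n, w_n); k2 = f(s_n + h, w_n + h·k1); w_{n+1} = w_n + (h/2)·(k1 + k2).
s=0.000000, w=2.300000:
  k1 = f(0.000000, 2.300000) = -1.260000
  k2 = f(0.130000, 2.136200) = -1.153032
  w ← 2.300000 + (0.13/2)·(-1.260000 + (-1.153032)) = 2.143153
s=0.130000, w=2.143153:
  k1 = f(0.130000, 2.143153) = -1.155814
  k2 = f(0.260000, 1.992897) = -1.059316
  w ← 2.143153 + (0.13/2)·(-1.155814 + (-1.059316)) = 1.999169
w(0.26) ≈ 1.9992

1.9992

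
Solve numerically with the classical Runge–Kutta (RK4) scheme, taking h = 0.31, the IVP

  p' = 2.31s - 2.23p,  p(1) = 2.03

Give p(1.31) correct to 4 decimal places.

RK4: k1 = f(s_n, p_n); k2 = f(s_n + h/2, p_n + (h/2)·k1); k3 = f(s_n + h/2, p_n + (h/2)·k2); k4 = f(s_n + h, p_n + h·k3); p_{n+1} = p_n + (h/6)·(k1 + 2k2 + 2k3 + k4).
s=1.000000, p=2.030000:
  k1 = f(1.000000, 2.030000) = -2.216900
  k2 = f(1.155000, 1.686380) = -1.092579
  k3 = f(1.155000, 1.860650) = -1.481200
  k4 = f(1.310000, 1.570828) = -0.476846
  p ← 2.030000 + (0.31/6)·(k1 + 2k2 + 2k3 + k4) = 1.624866
p(1.31) ≈ 1.6249

1.6249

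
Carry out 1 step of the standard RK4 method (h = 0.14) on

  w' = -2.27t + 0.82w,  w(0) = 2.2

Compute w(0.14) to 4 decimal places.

2.4445

RK4: k1 = f(t_n, w_n); k2 = f(t_n + h/2, w_n + (h/2)·k1); k3 = f(t_n + h/2, w_n + (h/2)·k2); k4 = f(t_n + h, w_n + h·k3); w_{n+1} = w_n + (h/6)·(k1 + 2k2 + 2k3 + k4).
t=0.000000, w=2.200000:
  k1 = f(0.000000, 2.200000) = 1.804000
  k2 = f(0.070000, 2.326280) = 1.748650
  k3 = f(0.070000, 2.322405) = 1.745472
  k4 = f(0.140000, 2.444366) = 1.686580
  w ← 2.200000 + (0.14/6)·(k1 + 2k2 + 2k3 + k4) = 2.444506
w(0.14) ≈ 2.4445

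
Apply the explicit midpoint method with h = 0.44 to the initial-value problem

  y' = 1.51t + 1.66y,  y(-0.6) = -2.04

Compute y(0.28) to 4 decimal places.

-8.9306

Midpoint: k1 = f(t_n, y_n); k2 = f(t_n + h/2, y_n + (h/2)·k1); y_{n+1} = y_n + h·k2.
t=-0.600000, y=-2.040000:
  k1 = f(-0.600000, -2.040000) = -4.292400
  k2 = f(-0.380000, -2.984328) = -5.527784
  y ← -2.040000 + 0.44·(-5.527784) = -4.472225
t=-0.160000, y=-4.472225:
  k1 = f(-0.160000, -4.472225) = -7.665494
  k2 = f(0.060000, -6.158634) = -10.132732
  y ← -4.472225 + 0.44·(-10.132732) = -8.930627
y(0.28) ≈ -8.9306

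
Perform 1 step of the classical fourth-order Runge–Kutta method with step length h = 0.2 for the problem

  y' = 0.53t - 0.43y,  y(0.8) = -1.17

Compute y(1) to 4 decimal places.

RK4: k1 = f(t_n, y_n); k2 = f(t_n + h/2, y_n + (h/2)·k1); k3 = f(t_n + h/2, y_n + (h/2)·k2); k4 = f(t_n + h, y_n + h·k3); y_{n+1} = y_n + (h/6)·(k1 + 2k2 + 2k3 + k4).
t=0.800000, y=-1.170000:
  k1 = f(0.800000, -1.170000) = 0.927100
  k2 = f(0.900000, -1.077290) = 0.940235
  k3 = f(0.900000, -1.075977) = 0.939670
  k4 = f(1.000000, -0.982066) = 0.952288
  y ← -1.170000 + (0.2/6)·(k1 + 2k2 + 2k3 + k4) = -0.982027
y(1) ≈ -0.9820

-0.9820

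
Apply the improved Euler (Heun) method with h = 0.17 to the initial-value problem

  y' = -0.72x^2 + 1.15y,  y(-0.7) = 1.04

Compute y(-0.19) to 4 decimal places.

Heun: k1 = f(x_n, y_n); k2 = f(x_n + h, y_n + h·k1); y_{n+1} = y_n + (h/2)·(k1 + k2).
x=-0.700000, y=1.040000:
  k1 = f(-0.700000, 1.040000) = 0.843200
  k2 = f(-0.530000, 1.183344) = 1.158598
  y ← 1.040000 + (0.17/2)·(0.843200 + 1.158598) = 1.210153
x=-0.530000, y=1.210153:
  k1 = f(-0.530000, 1.210153) = 1.189428
  k2 = f(-0.360000, 1.412356) = 1.530897
  y ← 1.210153 + (0.17/2)·(1.189428 + 1.530897) = 1.441380
x=-0.360000, y=1.441380:
  k1 = f(-0.360000, 1.441380) = 1.564275
  k2 = f(-0.190000, 1.707307) = 1.937411
  y ← 1.441380 + (0.17/2)·(1.564275 + 1.937411) = 1.739024
y(-0.19) ≈ 1.7390

1.7390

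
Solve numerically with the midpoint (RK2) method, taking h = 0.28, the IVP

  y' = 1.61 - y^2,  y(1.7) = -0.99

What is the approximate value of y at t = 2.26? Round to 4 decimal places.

-0.4251

Midpoint: k1 = f(t_n, y_n); k2 = f(t_n + h/2, y_n + (h/2)·k1); y_{n+1} = y_n + h·k2.
t=1.700000, y=-0.990000:
  k1 = f(1.700000, -0.990000) = 0.629900
  k2 = f(1.840000, -0.901814) = 0.796732
  y ← -0.990000 + 0.28·0.796732 = -0.766915
t=1.980000, y=-0.766915:
  k1 = f(1.980000, -0.766915) = 1.021841
  k2 = f(2.120000, -0.623857) = 1.220802
  y ← -0.766915 + 0.28·1.220802 = -0.425091
y(2.26) ≈ -0.4251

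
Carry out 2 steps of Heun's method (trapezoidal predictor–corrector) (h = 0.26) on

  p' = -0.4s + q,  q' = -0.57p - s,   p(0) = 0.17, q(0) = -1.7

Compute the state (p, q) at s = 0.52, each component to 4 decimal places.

Heun on (p,q): k1 = f(s_n, state_n); k2 = f(s_n + h, state_n + h·k1); state_{n+1} = state_n + (h/2)·(k1 + k2).
0.000000: (0.170000, -1.700000)
  k1 = (-1.700000, -0.096900)
  predictor → (-0.272000, -1.725194)
  k2 = (-1.829194, -0.104960)
  → (-0.288795, -1.726242)
0.260000: (-0.288795, -1.726242)
  k1 = (-1.830242, -0.095387)
  predictor → (-0.764658, -1.751042)
  k2 = (-1.959042, -0.084145)
  → (-0.781402, -1.749581)
(p(0.52), q(0.52)) ≈ (-0.7814, -1.7496)

-0.7814, -1.7496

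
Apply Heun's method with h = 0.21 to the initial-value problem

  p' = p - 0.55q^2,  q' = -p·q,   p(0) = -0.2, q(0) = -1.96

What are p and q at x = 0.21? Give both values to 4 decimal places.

-0.7557, -2.1482

Heun on (p,q): k1 = f(x_n, state_n); k2 = f(x_n + h, state_n + h·k1); state_{n+1} = state_n + (h/2)·(k1 + k2).
0.000000: (-0.200000, -1.960000)
  k1 = (-2.312880, -0.392000)
  predictor → (-0.685705, -2.042320)
  k2 = (-2.979794, -1.400429)
  → (-0.755731, -2.148205)
(p(0.21), q(0.21)) ≈ (-0.7557, -2.1482)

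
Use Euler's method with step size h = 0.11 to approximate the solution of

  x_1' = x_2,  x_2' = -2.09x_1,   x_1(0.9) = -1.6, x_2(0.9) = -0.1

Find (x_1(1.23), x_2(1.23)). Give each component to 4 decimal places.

-1.5113, 1.0018

Euler on (x_1,x_2): x_1_{n+1} = x_1_n + h·x_1', x_2_{n+1} = x_2_n + h·x_2'.
0.900000: (-1.600000, -0.100000); f=(-0.100000, 3.344000) → (-1.611000, 0.267840)
1.010000: (-1.611000, 0.267840); f=(0.267840, 3.366990) → (-1.581538, 0.638209)
1.120000: (-1.581538, 0.638209); f=(0.638209, 3.305414) → (-1.511335, 1.001804)
(x_1(1.23), x_2(1.23)) ≈ (-1.5113, 1.0018)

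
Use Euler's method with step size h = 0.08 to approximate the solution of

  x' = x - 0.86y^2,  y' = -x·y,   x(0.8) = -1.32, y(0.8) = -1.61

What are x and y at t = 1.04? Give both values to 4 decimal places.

-2.3838, -2.3218

Euler on (x,y): x_{n+1} = x_n + h·x', y_{n+1} = y_n + h·y'.
0.800000: (-1.320000, -1.610000); f=(-3.549206, -2.125200) → (-1.603936, -1.780016)
0.880000: (-1.603936, -1.780016); f=(-4.328809, -2.855033) → (-1.950241, -2.008419)
0.960000: (-1.950241, -2.008419); f=(-5.419262, -3.916901) → (-2.383782, -2.321771)
(x(1.04), y(1.04)) ≈ (-2.3838, -2.3218)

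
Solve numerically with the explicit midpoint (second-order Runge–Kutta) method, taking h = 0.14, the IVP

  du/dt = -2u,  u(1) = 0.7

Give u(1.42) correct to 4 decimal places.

Midpoint: k1 = f(t_n, u_n); k2 = f(t_n + h/2, u_n + (h/2)·k1); u_{n+1} = u_n + h·k2.
t=1.000000, u=0.700000:
  k1 = f(1.000000, 0.700000) = -1.400000
  k2 = f(1.070000, 0.602000) = -1.204000
  u ← 0.700000 + 0.14·(-1.204000) = 0.531440
t=1.140000, u=0.531440:
  k1 = f(1.140000, 0.531440) = -1.062880
  k2 = f(1.210000, 0.457038) = -0.914077
  u ← 0.531440 + 0.14·(-0.914077) = 0.403469
t=1.280000, u=0.403469:
  k1 = f(1.280000, 0.403469) = -0.806938
  k2 = f(1.350000, 0.346984) = -0.693967
  u ← 0.403469 + 0.14·(-0.693967) = 0.306314
u(1.42) ≈ 0.3063

0.3063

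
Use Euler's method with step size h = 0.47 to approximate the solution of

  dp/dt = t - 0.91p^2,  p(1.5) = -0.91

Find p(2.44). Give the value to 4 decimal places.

Euler: p_{n+1} = p_n + h·f(t_n, p_n).
t=1.500000, p=-0.910000: f=0.746429 → p ← -0.910000 + 0.47·0.746429 = -0.559178
t=1.970000, p=-0.559178: f=1.685461 → p ← -0.559178 + 0.47·1.685461 = 0.232988
p(2.44) ≈ 0.2330

0.2330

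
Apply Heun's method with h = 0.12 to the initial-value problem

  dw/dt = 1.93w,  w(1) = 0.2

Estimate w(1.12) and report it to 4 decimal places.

Heun: k1 = f(t_n, w_n); k2 = f(t_n + h, w_n + h·k1); w_{n+1} = w_n + (h/2)·(k1 + k2).
t=1.000000, w=0.200000:
  k1 = f(1.000000, 0.200000) = 0.386000
  k2 = f(1.120000, 0.246320) = 0.475398
  w ← 0.200000 + (0.12/2)·(0.386000 + 0.475398) = 0.251684
w(1.12) ≈ 0.2517

0.2517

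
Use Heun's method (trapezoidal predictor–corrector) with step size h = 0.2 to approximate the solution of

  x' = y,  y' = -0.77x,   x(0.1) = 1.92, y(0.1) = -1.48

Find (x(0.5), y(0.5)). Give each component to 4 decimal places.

Heun on (x,y): k1 = f(t_n, state_n); k2 = f(t_n + h, state_n + h·k1); state_{n+1} = state_n + (h/2)·(k1 + k2).
0.100000: (1.920000, -1.480000)
  k1 = (-1.480000, -1.478400)
  predictor → (1.624000, -1.775680)
  k2 = (-1.775680, -1.250480)
  → (1.594432, -1.752888)
0.300000: (1.594432, -1.752888)
  k1 = (-1.752888, -1.227713)
  predictor → (1.243854, -1.998431)
  k2 = (-1.998431, -0.957768)
  → (1.219300, -1.971436)
(x(0.5), y(0.5)) ≈ (1.2193, -1.9714)

1.2193, -1.9714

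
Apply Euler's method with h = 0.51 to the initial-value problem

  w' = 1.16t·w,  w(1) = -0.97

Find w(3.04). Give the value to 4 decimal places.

-16.0193

Euler: w_{n+1} = w_n + h·f(t_n, w_n).
t=1.000000, w=-0.970000: f=-1.125200 → w ← -0.970000 + 0.51·(-1.125200) = -1.543852
t=1.510000, w=-1.543852: f=-2.704211 → w ← -1.543852 + 0.51·(-2.704211) = -2.923000
t=2.020000, w=-2.923000: f=-6.849173 → w ← -2.923000 + 0.51·(-6.849173) = -6.416078
t=2.530000, w=-6.416078: f=-18.829905 → w ← -6.416078 + 0.51·(-18.829905) = -16.019330
w(3.04) ≈ -16.0193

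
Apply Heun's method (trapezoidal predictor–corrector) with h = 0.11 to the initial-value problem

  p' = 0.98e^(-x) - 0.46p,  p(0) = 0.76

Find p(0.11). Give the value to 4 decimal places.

Heun: k1 = f(x_n, p_n); k2 = f(x_n + h, p_n + h·k1); p_{n+1} = p_n + (h/2)·(k1 + k2).
x=0.000000, p=0.760000:
  k1 = f(0.000000, 0.760000) = 0.630400
  k2 = f(0.110000, 0.829344) = 0.496419
  p ← 0.760000 + (0.11/2)·(0.630400 + 0.496419) = 0.821975
p(0.11) ≈ 0.8220

0.8220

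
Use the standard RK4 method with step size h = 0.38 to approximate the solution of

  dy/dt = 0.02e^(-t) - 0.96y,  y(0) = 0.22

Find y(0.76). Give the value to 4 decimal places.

RK4: k1 = f(t_n, y_n); k2 = f(t_n + h/2, y_n + (h/2)·k1); k3 = f(t_n + h/2, y_n + (h/2)·k2); k4 = f(t_n + h, y_n + h·k3); y_{n+1} = y_n + (h/6)·(k1 + 2k2 + 2k3 + k4).
t=0.000000, y=0.220000:
  k1 = f(0.000000, 0.220000) = -0.191200
  k2 = f(0.190000, 0.183672) = -0.159786
  k3 = f(0.190000, 0.189641) = -0.165516
  k4 = f(0.380000, 0.157104) = -0.137143
  y ← 0.220000 + (0.38/6)·(k1 + 2k2 + 2k3 + k4) = 0.158000
t=0.380000, y=0.158000:
  k1 = f(0.380000, 0.158000) = -0.138003
  k2 = f(0.570000, 0.131780) = -0.115198
  k3 = f(0.570000, 0.136112) = -0.119357
  k4 = f(0.760000, 0.112644) = -0.098785
  y ← 0.158000 + (0.38/6)·(k1 + 2k2 + 2k3 + k4) = 0.113293
y(0.76) ≈ 0.1133

0.1133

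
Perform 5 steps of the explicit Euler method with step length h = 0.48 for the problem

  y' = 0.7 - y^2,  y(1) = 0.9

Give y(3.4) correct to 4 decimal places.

Euler: y_{n+1} = y_n + h·f(t_n, y_n).
t=1.000000, y=0.900000: f=-0.110000 → y ← 0.900000 + 0.48·(-0.110000) = 0.847200
t=1.480000, y=0.847200: f=-0.017748 → y ← 0.847200 + 0.48·(-0.017748) = 0.838681
t=1.960000, y=0.838681: f=-0.003386 → y ← 0.838681 + 0.48·(-0.003386) = 0.837056
t=2.440000, y=0.837056: f=-0.000662 → y ← 0.837056 + 0.48·(-0.000662) = 0.836738
t=2.920000, y=0.836738: f=-0.000130 → y ← 0.836738 + 0.48·(-0.000130) = 0.836675
y(3.4) ≈ 0.8367

0.8367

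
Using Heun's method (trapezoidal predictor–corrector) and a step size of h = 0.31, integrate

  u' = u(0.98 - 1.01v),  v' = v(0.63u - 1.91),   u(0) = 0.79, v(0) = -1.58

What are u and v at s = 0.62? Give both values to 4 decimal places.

Heun on (u,v): k1 = f(s_n, state_n); k2 = f(s_n + h, state_n + h·k1); state_{n+1} = state_n + (h/2)·(k1 + k2).
0.000000: (0.790000, -1.580000)
  k1 = (2.034882, 2.231434)
  predictor → (1.420813, -0.888255)
  k2 = (2.667063, 0.901479)
  → (1.518801, -1.094398)
0.310000: (1.518801, -1.094398)
  k1 = (3.167221, 1.043131)
  predictor → (2.500640, -0.771028)
  k2 = (4.397970, 0.257983)
  → (2.691406, -0.892726)
(u(0.62), v(0.62)) ≈ (2.6914, -0.8927)

2.6914, -0.8927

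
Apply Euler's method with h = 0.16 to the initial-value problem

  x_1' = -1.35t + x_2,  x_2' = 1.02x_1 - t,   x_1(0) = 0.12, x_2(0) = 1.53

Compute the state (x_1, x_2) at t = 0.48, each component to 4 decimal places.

Euler on (x_1,x_2): x_1_{n+1} = x_1_n + h·x_1', x_2_{n+1} = x_2_n + h·x_2'.
0.000000: (0.120000, 1.530000); f=(1.530000, 0.122400) → (0.364800, 1.549584)
0.160000: (0.364800, 1.549584); f=(1.333584, 0.212096) → (0.578173, 1.583519)
0.320000: (0.578173, 1.583519); f=(1.151519, 0.269737) → (0.762417, 1.626677)
(x_1(0.48), x_2(0.48)) ≈ (0.7624, 1.6267)

0.7624, 1.6267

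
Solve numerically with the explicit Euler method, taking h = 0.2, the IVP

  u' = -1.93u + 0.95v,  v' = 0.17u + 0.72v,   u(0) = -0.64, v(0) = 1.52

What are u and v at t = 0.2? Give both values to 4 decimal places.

-0.1042, 1.7171

Euler on (u,v): u_{n+1} = u_n + h·u', v_{n+1} = v_n + h·v'.
0.000000: (-0.640000, 1.520000); f=(2.679200, 0.985600) → (-0.104160, 1.717120)
(u(0.2), v(0.2)) ≈ (-0.1042, 1.7171)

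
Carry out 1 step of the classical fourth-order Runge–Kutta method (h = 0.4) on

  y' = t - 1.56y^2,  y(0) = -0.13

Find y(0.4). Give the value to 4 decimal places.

-0.0578

RK4: k1 = f(t_n, y_n); k2 = f(t_n + h/2, y_n + (h/2)·k1); k3 = f(t_n + h/2, y_n + (h/2)·k2); k4 = f(t_n + h, y_n + h·k3); y_{n+1} = y_n + (h/6)·(k1 + 2k2 + 2k3 + k4).
t=0.000000, y=-0.130000:
  k1 = f(0.000000, -0.130000) = -0.026364
  k2 = f(0.200000, -0.135273) = 0.171454
  k3 = f(0.200000, -0.095709) = 0.185710
  k4 = f(0.400000, -0.055716) = 0.395157
  y ← -0.130000 + (0.4/6)·(k1 + 2k2 + 2k3 + k4) = -0.057792
y(0.4) ≈ -0.0578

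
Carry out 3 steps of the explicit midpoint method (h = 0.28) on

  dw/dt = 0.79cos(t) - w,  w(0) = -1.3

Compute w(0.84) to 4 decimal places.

-0.1868

Midpoint: k1 = f(t_n, w_n); k2 = f(t_n + h/2, w_n + (h/2)·k1); w_{n+1} = w_n + h·k2.
t=0.000000, w=-1.300000:
  k1 = f(0.000000, -1.300000) = 2.090000
  k2 = f(0.140000, -1.007400) = 1.789671
  w ← -1.300000 + 0.28·1.789671 = -0.798892
t=0.280000, w=-0.798892:
  k1 = f(0.280000, -0.798892) = 1.558126
  k2 = f(0.420000, -0.580755) = 1.302095
  w ← -0.798892 + 0.28·1.302095 = -0.434306
t=0.560000, w=-0.434306:
  k1 = f(0.560000, -0.434306) = 1.103637
  k2 = f(0.700000, -0.279796) = 0.884022
  w ← -0.434306 + 0.28·0.884022 = -0.186780
w(0.84) ≈ -0.1868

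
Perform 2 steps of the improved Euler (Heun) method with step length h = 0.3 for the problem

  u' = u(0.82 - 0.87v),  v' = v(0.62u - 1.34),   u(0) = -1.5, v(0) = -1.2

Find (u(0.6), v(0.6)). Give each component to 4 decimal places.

-3.2492, -0.3150

Heun on (u,v): k1 = f(t_n, state_n); k2 = f(t_n + h, state_n + h·k1); state_{n+1} = state_n + (h/2)·(k1 + k2).
0.000000: (-1.500000, -1.200000)
  k1 = (-2.796000, 2.724000)
  predictor → (-2.338800, -0.382800)
  k2 = (-2.696721, 1.068033)
  → (-2.323908, -0.631195)
0.300000: (-2.323908, -0.631195)
  k1 = (-3.181755, 1.755242)
  predictor → (-3.278434, -0.104623)
  k2 = (-2.986725, 0.352853)
  → (-3.249180, -0.314981)
(u(0.6), v(0.6)) ≈ (-3.2492, -0.3150)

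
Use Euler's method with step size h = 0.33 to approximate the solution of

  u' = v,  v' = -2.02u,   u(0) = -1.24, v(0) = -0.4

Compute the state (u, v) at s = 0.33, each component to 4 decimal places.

Euler on (u,v): u_{n+1} = u_n + h·u', v_{n+1} = v_n + h·v'.
0.000000: (-1.240000, -0.400000); f=(-0.400000, 2.504800) → (-1.372000, 0.426584)
(u(0.33), v(0.33)) ≈ (-1.3720, 0.4266)

-1.3720, 0.4266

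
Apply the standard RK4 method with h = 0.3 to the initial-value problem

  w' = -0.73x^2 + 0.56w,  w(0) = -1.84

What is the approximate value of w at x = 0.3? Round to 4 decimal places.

-2.1835

RK4: k1 = f(x_n, w_n); k2 = f(x_n + h/2, w_n + (h/2)·k1); k3 = f(x_n + h/2, w_n + (h/2)·k2); k4 = f(x_n + h, w_n + h·k3); w_{n+1} = w_n + (h/6)·(k1 + 2k2 + 2k3 + k4).
x=0.000000, w=-1.840000:
  k1 = f(0.000000, -1.840000) = -1.030400
  k2 = f(0.150000, -1.994560) = -1.133379
  k3 = f(0.150000, -2.010007) = -1.142029
  k4 = f(0.300000, -2.182609) = -1.287961
  w ← -1.840000 + (0.3/6)·(k1 + 2k2 + 2k3 + k4) = -2.183459
w(0.3) ≈ -2.1835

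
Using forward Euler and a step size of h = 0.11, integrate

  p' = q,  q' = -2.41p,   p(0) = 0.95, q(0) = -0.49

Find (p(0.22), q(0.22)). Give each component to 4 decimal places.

0.8145, -0.9794

Euler on (p,q): p_{n+1} = p_n + h·p', q_{n+1} = q_n + h·q'.
0.000000: (0.950000, -0.490000); f=(-0.490000, -2.289500) → (0.896100, -0.741845)
0.110000: (0.896100, -0.741845); f=(-0.741845, -2.159601) → (0.814497, -0.979401)
(p(0.22), q(0.22)) ≈ (0.8145, -0.9794)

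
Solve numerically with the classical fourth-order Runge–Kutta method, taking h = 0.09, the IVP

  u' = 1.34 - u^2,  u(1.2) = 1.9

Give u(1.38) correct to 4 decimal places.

1.5988

RK4: k1 = f(s_n, u_n); k2 = f(s_n + h/2, u_n + (h/2)·k1); k3 = f(s_n + h/2, u_n + (h/2)·k2); k4 = f(s_n + h, u_n + h·k3); u_{n+1} = u_n + (h/6)·(k1 + 2k2 + 2k3 + k4).
s=1.200000, u=1.900000:
  k1 = f(1.200000, 1.900000) = -2.270000
  k2 = f(1.245000, 1.797850) = -1.892265
  k3 = f(1.245000, 1.814848) = -1.953674
  k4 = f(1.290000, 1.724169) = -1.632760
  u ← 1.900000 + (0.09/6)·(k1 + 2k2 + 2k3 + k4) = 1.726080
s=1.290000, u=1.726080:
  k1 = f(1.290000, 1.726080) = -1.639354
  k2 = f(1.335000, 1.652310) = -1.390127
  k3 = f(1.335000, 1.663525) = -1.427315
  k4 = f(1.380000, 1.597622) = -1.212397
  u ← 1.726080 + (0.09/6)·(k1 + 2k2 + 2k3 + k4) = 1.598781
u(1.38) ≈ 1.5988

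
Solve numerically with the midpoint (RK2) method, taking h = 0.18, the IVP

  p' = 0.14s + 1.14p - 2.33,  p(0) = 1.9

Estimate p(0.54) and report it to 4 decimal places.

1.8032

Midpoint: k1 = f(s_n, p_n); k2 = f(s_n + h/2, p_n + (h/2)·k1); p_{n+1} = p_n + h·k2.
s=0.000000, p=1.900000:
  k1 = f(0.000000, 1.900000) = -0.164000
  k2 = f(0.090000, 1.885240) = -0.168226
  p ← 1.900000 + 0.18·(-0.168226) = 1.869719
s=0.180000, p=1.869719:
  k1 = f(0.180000, 1.869719) = -0.173320
  k2 = f(0.270000, 1.854120) = -0.178503
  p ← 1.869719 + 0.18·(-0.178503) = 1.837589
s=0.360000, p=1.837589:
  k1 = f(0.360000, 1.837589) = -0.184749
  k2 = f(0.450000, 1.820961) = -0.191104
  p ← 1.837589 + 0.18·(-0.191104) = 1.803190
p(0.54) ≈ 1.8032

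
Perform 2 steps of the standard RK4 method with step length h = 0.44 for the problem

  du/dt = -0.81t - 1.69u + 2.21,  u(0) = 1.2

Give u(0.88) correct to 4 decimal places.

RK4: k1 = f(t_n, u_n); k2 = f(t_n + h/2, u_n + (h/2)·k1); k3 = f(t_n + h/2, u_n + (h/2)·k2); k4 = f(t_n + h, u_n + h·k3); u_{n+1} = u_n + (h/6)·(k1 + 2k2 + 2k3 + k4).
t=0.000000, u=1.200000:
  k1 = f(0.000000, 1.200000) = 0.182000
  k2 = f(0.220000, 1.240040) = -0.063868
  k3 = f(0.220000, 1.185949) = 0.027546
  k4 = f(0.440000, 1.212120) = -0.194883
  u ← 1.200000 + (0.44/6)·(k1 + 2k2 + 2k3 + k4) = 1.193728
t=0.440000, u=1.193728:
  k1 = f(0.440000, 1.193728) = -0.163800
  k2 = f(0.660000, 1.157692) = -0.281099
  k3 = f(0.660000, 1.131886) = -0.237488
  k4 = f(0.880000, 1.089233) = -0.343605
  u ← 1.193728 + (0.44/6)·(k1 + 2k2 + 2k3 + k4) = 1.080459
u(0.88) ≈ 1.0805

1.0805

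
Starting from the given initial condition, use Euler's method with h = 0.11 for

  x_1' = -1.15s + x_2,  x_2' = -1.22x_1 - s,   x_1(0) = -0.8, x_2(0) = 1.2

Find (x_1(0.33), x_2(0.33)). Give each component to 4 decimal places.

Euler on (x_1,x_2): x_1_{n+1} = x_1_n + h·x_1', x_2_{n+1} = x_2_n + h·x_2'.
0.000000: (-0.800000, 1.200000); f=(1.200000, 0.976000) → (-0.668000, 1.307360)
0.110000: (-0.668000, 1.307360); f=(1.180860, 0.704960) → (-0.538105, 1.384906)
0.220000: (-0.538105, 1.384906); f=(1.131906, 0.436489) → (-0.413596, 1.432919)
(x_1(0.33), x_2(0.33)) ≈ (-0.4136, 1.4329)

-0.4136, 1.4329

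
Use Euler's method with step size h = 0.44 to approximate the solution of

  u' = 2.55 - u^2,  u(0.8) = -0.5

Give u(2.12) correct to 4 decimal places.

Euler: u_{n+1} = u_n + h·f(x_n, u_n).
x=0.800000, u=-0.500000: f=2.300000 → u ← -0.500000 + 0.44·2.300000 = 0.512000
x=1.240000, u=0.512000: f=2.287856 → u ← 0.512000 + 0.44·2.287856 = 1.518657
x=1.680000, u=1.518657: f=0.243682 → u ← 1.518657 + 0.44·0.243682 = 1.625877
u(2.12) ≈ 1.6259

1.6259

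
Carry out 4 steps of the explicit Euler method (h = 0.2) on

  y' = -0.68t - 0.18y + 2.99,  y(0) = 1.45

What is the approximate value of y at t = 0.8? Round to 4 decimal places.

3.3588

Euler: y_{n+1} = y_n + h·f(t_n, y_n).
t=0.000000, y=1.450000: f=2.729000 → y ← 1.450000 + 0.2·2.729000 = 1.995800
t=0.200000, y=1.995800: f=2.494756 → y ← 1.995800 + 0.2·2.494756 = 2.494751
t=0.400000, y=2.494751: f=2.268945 → y ← 2.494751 + 0.2·2.268945 = 2.948540
t=0.600000, y=2.948540: f=2.051263 → y ← 2.948540 + 0.2·2.051263 = 3.358793
y(0.8) ≈ 3.3588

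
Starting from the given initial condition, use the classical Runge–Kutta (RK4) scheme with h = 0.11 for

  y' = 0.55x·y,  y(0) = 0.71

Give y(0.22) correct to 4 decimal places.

RK4: k1 = f(x_n, y_n); k2 = f(x_n + h/2, y_n + (h/2)·k1); k3 = f(x_n + h/2, y_n + (h/2)·k2); k4 = f(x_n + h, y_n + h·k3); y_{n+1} = y_n + (h/6)·(k1 + 2k2 + 2k3 + k4).
x=0.000000, y=0.710000:
  k1 = f(0.000000, 0.710000) = 0.000000
  k2 = f(0.055000, 0.710000) = 0.021478
  k3 = f(0.055000, 0.711181) = 0.021513
  k4 = f(0.110000, 0.712366) = 0.043098
  y ← 0.710000 + (0.11/6)·(k1 + 2k2 + 2k3 + k4) = 0.712366
x=0.110000, y=0.712366:
  k1 = f(0.110000, 0.712366) = 0.043098
  k2 = f(0.165000, 0.714737) = 0.064862
  k3 = f(0.165000, 0.715934) = 0.064971
  k4 = f(0.220000, 0.719513) = 0.087061
  y ← 0.712366 + (0.11/6)·(k1 + 2k2 + 2k3 + k4) = 0.719513
y(0.22) ≈ 0.7195

0.7195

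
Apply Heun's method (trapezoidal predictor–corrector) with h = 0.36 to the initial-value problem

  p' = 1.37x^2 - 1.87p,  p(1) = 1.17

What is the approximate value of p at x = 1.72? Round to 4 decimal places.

Heun: k1 = f(x_n, p_n); k2 = f(x_n + h, p_n + h·k1); p_{n+1} = p_n + (h/2)·(k1 + k2).
x=1.000000, p=1.170000:
  k1 = f(1.000000, 1.170000) = -0.817900
  k2 = f(1.360000, 0.875556) = 0.896662
  p ← 1.170000 + (0.36/2)·(-0.817900 + 0.896662) = 1.184177
x=1.360000, p=1.184177:
  k1 = f(1.360000, 1.184177) = 0.319541
  k2 = f(1.720000, 1.299212) = 1.623482
  p ← 1.184177 + (0.36/2)·(0.319541 + 1.623482) = 1.533921
p(1.72) ≈ 1.5339

1.5339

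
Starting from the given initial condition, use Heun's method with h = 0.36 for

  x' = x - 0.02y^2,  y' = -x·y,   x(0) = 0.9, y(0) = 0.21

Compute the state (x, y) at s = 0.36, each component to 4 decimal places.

1.2820, 0.1447

Heun on (x,y): k1 = f(s_n, state_n); k2 = f(s_n + h, state_n + h·k1); state_{n+1} = state_n + (h/2)·(k1 + k2).
0.000000: (0.900000, 0.210000)
  k1 = (0.899118, -0.189000)
  predictor → (1.223682, 0.141960)
  k2 = (1.223279, -0.173714)
  → (1.282032, 0.144711)
(x(0.36), y(0.36)) ≈ (1.2820, 0.1447)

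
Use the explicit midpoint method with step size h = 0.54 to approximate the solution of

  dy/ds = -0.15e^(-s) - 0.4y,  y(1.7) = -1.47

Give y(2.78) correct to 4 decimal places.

Midpoint: k1 = f(s_n, y_n); k2 = f(s_n + h/2, y_n + (h/2)·k1); y_{n+1} = y_n + h·k2.
s=1.700000, y=-1.470000:
  k1 = f(1.700000, -1.470000) = 0.560597
  k2 = f(1.970000, -1.318639) = 0.506537
  y ← -1.470000 + 0.54·0.506537 = -1.196470
s=2.240000, y=-1.196470:
  k1 = f(2.240000, -1.196470) = 0.462619
  k2 = f(2.510000, -1.071563) = 0.416435
  y ← -1.196470 + 0.54·0.416435 = -0.971595
y(2.78) ≈ -0.9716

-0.9716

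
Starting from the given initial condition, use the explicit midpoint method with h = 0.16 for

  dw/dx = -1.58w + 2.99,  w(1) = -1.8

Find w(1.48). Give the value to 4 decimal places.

Midpoint: k1 = f(x_n, w_n); k2 = f(x_n + h/2, w_n + (h/2)·k1); w_{n+1} = w_n + h·k2.
x=1.000000, w=-1.800000:
  k1 = f(1.000000, -1.800000) = 5.834000
  k2 = f(1.080000, -1.333280) = 5.096582
  w ← -1.800000 + 0.16·5.096582 = -0.984547
x=1.160000, w=-0.984547:
  k1 = f(1.160000, -0.984547) = 4.545584
  k2 = f(1.240000, -0.620900) = 3.971022
  w ← -0.984547 + 0.16·3.971022 = -0.349183
x=1.320000, w=-0.349183:
  k1 = f(1.320000, -0.349183) = 3.541710
  k2 = f(1.400000, -0.065847) = 3.094037
  w ← -0.349183 + 0.16·3.094037 = 0.145863
w(1.48) ≈ 0.1459

0.1459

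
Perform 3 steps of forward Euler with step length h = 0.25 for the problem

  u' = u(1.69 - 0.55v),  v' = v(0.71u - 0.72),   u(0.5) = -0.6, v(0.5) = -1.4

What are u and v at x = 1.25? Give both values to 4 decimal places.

-2.2846, -0.3571

Euler on (u,v): u_{n+1} = u_n + h·u', v_{n+1} = v_n + h·v'.
0.500000: (-0.600000, -1.400000); f=(-1.476000, 1.604400) → (-0.969000, -0.998900)
0.750000: (-0.969000, -0.998900); f=(-2.169974, 1.406441) → (-1.511493, -0.647290)
1.000000: (-1.511493, -0.647290); f=(-3.092530, 1.160694) → (-2.284626, -0.357116)
(u(1.25), v(1.25)) ≈ (-2.2846, -0.3571)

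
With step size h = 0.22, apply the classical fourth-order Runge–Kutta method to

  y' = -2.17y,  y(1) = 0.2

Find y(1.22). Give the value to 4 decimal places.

0.1241

RK4: k1 = f(t_n, y_n); k2 = f(t_n + h/2, y_n + (h/2)·k1); k3 = f(t_n + h/2, y_n + (h/2)·k2); k4 = f(t_n + h, y_n + h·k3); y_{n+1} = y_n + (h/6)·(k1 + 2k2 + 2k3 + k4).
t=1.000000, y=0.200000:
  k1 = f(1.000000, 0.200000) = -0.434000
  k2 = f(1.110000, 0.152260) = -0.330404
  k3 = f(1.110000, 0.163656) = -0.355133
  k4 = f(1.220000, 0.121871) = -0.264460
  y ← 0.200000 + (0.22/6)·(k1 + 2k2 + 2k3 + k4) = 0.124117
y(1.22) ≈ 0.1241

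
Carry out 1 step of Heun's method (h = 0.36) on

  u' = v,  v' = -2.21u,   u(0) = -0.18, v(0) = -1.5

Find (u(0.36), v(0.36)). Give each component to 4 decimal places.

-0.6942, -1.1420

Heun on (u,v): k1 = f(t_n, state_n); k2 = f(t_n + h, state_n + h·k1); state_{n+1} = state_n + (h/2)·(k1 + k2).
0.000000: (-0.180000, -1.500000)
  k1 = (-1.500000, 0.397800)
  predictor → (-0.720000, -1.356792)
  k2 = (-1.356792, 1.591200)
  → (-0.694223, -1.141980)
(u(0.36), v(0.36)) ≈ (-0.6942, -1.1420)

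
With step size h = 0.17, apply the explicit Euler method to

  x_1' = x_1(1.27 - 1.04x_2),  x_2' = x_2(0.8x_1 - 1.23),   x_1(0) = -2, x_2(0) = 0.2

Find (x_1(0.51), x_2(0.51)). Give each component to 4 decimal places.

-3.4136, 0.0198

Euler on (x_1,x_2): x_1_{n+1} = x_1_n + h·x_1', x_2_{n+1} = x_2_n + h·x_2'.
0.000000: (-2.000000, 0.200000); f=(-2.124000, -0.566000) → (-2.361080, 0.103780)
0.170000: (-2.361080, 0.103780); f=(-2.743737, -0.323676) → (-2.827515, 0.048755)
0.340000: (-2.827515, 0.048755); f=(-3.447574, -0.170254) → (-3.413603, 0.019812)
(x_1(0.51), x_2(0.51)) ≈ (-3.4136, 0.0198)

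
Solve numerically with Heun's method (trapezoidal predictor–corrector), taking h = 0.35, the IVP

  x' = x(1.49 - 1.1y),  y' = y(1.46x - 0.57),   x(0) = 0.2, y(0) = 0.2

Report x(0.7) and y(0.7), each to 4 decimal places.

Heun on (x,y): k1 = f(t_n, state_n); k2 = f(t_n + h, state_n + h·k1); state_{n+1} = state_n + (h/2)·(k1 + k2).
0.000000: (0.200000, 0.200000)
  k1 = (0.254000, -0.055600)
  predictor → (0.288900, 0.180540)
  k2 = (0.373087, -0.026757)
  → (0.309740, 0.185588)
0.350000: (0.309740, 0.185588)
  k1 = (0.398281, -0.021858)
  predictor → (0.449138, 0.177937)
  k2 = (0.581306, 0.015257)
  → (0.481168, 0.184432)
(x(0.7), y(0.7)) ≈ (0.4812, 0.1844)

0.4812, 0.1844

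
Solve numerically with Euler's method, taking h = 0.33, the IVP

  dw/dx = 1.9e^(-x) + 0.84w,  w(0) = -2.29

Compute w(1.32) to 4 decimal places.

Euler: w_{n+1} = w_n + h·f(x_n, w_n).
x=0.000000, w=-2.290000: f=-0.023600 → w ← -2.290000 + 0.33·(-0.023600) = -2.297788
x=0.330000, w=-2.297788: f=-0.564187 → w ← -2.297788 + 0.33·(-0.564187) = -2.483970
x=0.660000, w=-2.483970: f=-1.104517 → w ← -2.483970 + 0.33·(-1.104517) = -2.848460
x=0.990000, w=-2.848460: f=-1.686711 → w ← -2.848460 + 0.33·(-1.686711) = -3.405075
w(1.32) ≈ -3.4051

-3.4051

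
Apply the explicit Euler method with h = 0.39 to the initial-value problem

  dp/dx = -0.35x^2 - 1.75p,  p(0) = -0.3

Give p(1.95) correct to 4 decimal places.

-0.4015

Euler: p_{n+1} = p_n + h·f(x_n, p_n).
x=0.000000, p=-0.300000: f=0.525000 → p ← -0.300000 + 0.39·0.525000 = -0.095250
x=0.390000, p=-0.095250: f=0.113452 → p ← -0.095250 + 0.39·0.113452 = -0.051004
x=0.780000, p=-0.051004: f=-0.123684 → p ← -0.051004 + 0.39·(-0.123684) = -0.099240
x=1.170000, p=-0.099240: f=-0.305445 → p ← -0.099240 + 0.39·(-0.305445) = -0.218364
x=1.560000, p=-0.218364: f=-0.469624 → p ← -0.218364 + 0.39·(-0.469624) = -0.401517
p(1.95) ≈ -0.4015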